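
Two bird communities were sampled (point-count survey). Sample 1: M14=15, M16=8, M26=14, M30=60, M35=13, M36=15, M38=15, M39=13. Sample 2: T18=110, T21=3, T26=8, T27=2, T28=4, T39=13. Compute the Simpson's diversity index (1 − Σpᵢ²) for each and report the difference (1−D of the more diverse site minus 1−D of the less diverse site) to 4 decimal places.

Sample 1: N=153, proportions 0.098039, 0.052288, 0.091503, 0.392157, 0.084967, 0.098039, 0.098039, 0.084967, giving 1−D = 0.791832 (working shown to 6 dp, full precision carried).
Sample 2: N=140, proportions 0.785714, 0.021429, 0.057143, 0.014286, 0.028571, 0.092857, giving 1−D = 0.369286.
Difference = |0.791832 − 0.369286| = 0.422546, i.e. 0.4225 to 4 decimal places.

0.4225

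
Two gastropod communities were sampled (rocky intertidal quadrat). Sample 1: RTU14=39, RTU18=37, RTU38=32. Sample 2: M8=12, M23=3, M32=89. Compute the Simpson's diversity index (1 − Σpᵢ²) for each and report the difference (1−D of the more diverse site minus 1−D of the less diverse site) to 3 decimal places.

Sample 1: N=108, proportions 0.3611111, 0.3425926, 0.2962963, giving 1−D = 0.6644376 (working shown to 7 dp, full precision carried).
Sample 2: N=104, proportions 0.1153846, 0.0288462, 0.8557692, giving 1−D = 0.2535133.
Difference = |0.6644376 − 0.2535133| = 0.4109243, i.e. 0.411 to 3 decimal places.

0.411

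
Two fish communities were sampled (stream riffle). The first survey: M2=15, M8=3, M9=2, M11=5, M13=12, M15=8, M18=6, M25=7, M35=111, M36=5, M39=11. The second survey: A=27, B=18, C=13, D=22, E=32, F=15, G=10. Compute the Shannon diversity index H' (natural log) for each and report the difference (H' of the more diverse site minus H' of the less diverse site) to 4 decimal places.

0.3395

The first survey: N=185, proportions 0.081081, 0.016216, 0.010811, 0.027027, 0.064865, 0.043243, 0.032432, 0.037838, 0.6, 0.027027, 0.059459, giving H' = 1.537338 (working shown to 6 dp, full precision carried).
The second survey: N=137, proportions 0.19708, 0.131387, 0.094891, 0.160584, 0.233577, 0.109489, 0.072993, giving H' = 1.876830.
Difference = |1.537338 − 1.876830| = 0.339492, i.e. 0.3395 to 4 decimal places.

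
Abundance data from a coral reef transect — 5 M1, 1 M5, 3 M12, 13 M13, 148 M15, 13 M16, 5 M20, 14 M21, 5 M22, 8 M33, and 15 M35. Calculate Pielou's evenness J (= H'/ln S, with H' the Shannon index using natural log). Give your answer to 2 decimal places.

0.59

Total N = 5+1+3+13+148+13+5+14+5+8+15 = 230, so the proportions are 0.0217, 0.0043, 0.013, 0.0565, 0.6435, 0.0565, 0.0217, 0.0609, 0.0217, 0.0348, 0.0652 (working shown to 4 dp, full precision carried).
H' = −Σ pᵢ ln pᵢ = −((-0.0832) + (-0.0236) + (-0.0566) + (-0.1624) + (-0.2837) + (-0.1624) + (-0.0832) + (-0.1704) + (-0.0832) + (-0.1168) + (-0.1780)) = 1.4037.
With S = 11 species, ln S = 2.3979, so J = 1.4037/2.3979 = 0.5854, i.e. 0.59 to 2 decimal places.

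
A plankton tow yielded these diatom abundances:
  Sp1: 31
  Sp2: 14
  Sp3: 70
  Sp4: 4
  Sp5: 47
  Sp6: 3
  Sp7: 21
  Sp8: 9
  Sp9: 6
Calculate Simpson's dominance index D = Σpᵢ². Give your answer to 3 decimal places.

0.211

Total N = 31+14+70+4+47+3+21+9+6 = 205, so the proportions are 0.15122, 0.06829, 0.34146, 0.01951, 0.22927, 0.01463, 0.10244, 0.0439, 0.02927 (working shown to 5 dp, full precision carried).
D = 0.15122² + 0.06829² + 0.34146² + 0.01951² + 0.22927² + 0.01463² + 0.10244² + 0.0439² + 0.02927² = 0.02287 + 0.00466 + 0.11660 + 0.00038 + 0.05256 + 0.00021 + 0.01049 + 0.00193 + 0.00086 = 0.21057.
To 3 decimal places, D = 0.211.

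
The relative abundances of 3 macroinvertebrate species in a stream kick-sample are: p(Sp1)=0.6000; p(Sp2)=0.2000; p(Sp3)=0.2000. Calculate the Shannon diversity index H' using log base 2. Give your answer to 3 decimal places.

1.371

Each pᵢ log₂ pᵢ term (working shown to 5 dp, full precision carried): 0.6×(-0.73697)=-0.44218, 0.2×(-2.32193)=-0.46439, 0.2×(-2.32193)=-0.46439.
Sum = -1.37095, so H' = 1.371.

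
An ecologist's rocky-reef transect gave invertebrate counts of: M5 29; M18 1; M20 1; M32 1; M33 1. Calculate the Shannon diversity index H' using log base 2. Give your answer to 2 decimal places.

Total N = 29+1+1+1+1 = 33, so the proportions are 0.8788, 0.0303, 0.0303, 0.0303, 0.0303 (working shown to 4 dp, full precision carried).
Each pᵢ log₂ pᵢ term: 0.8788×(-0.1864)=-0.1638, 0.0303×(-5.0444)=-0.1529, 0.0303×(-5.0444)=-0.1529, 0.0303×(-5.0444)=-0.1529, 0.0303×(-5.0444)=-0.1529.
Sum = -0.7753, so H' = 0.78.

0.78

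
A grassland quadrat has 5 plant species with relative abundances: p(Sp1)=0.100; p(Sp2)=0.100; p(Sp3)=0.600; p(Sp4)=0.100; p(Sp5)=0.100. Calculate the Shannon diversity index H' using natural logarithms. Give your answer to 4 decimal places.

1.2275

Each pᵢ ln pᵢ term (working shown to 6 dp, full precision carried): 0.1×(-2.302585)=-0.230259, 0.1×(-2.302585)=-0.230259, 0.6×(-0.510826)=-0.306495, 0.1×(-2.302585)=-0.230259, 0.1×(-2.302585)=-0.230259.
Sum = -1.227529, so H' = 1.2275.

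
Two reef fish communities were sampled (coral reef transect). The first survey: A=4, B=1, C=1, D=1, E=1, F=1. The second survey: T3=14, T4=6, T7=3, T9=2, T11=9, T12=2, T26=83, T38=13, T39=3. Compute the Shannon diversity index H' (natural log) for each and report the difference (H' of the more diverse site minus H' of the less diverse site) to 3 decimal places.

The first survey: N=9, proportions 0.44444, 0.11111, 0.11111, 0.11111, 0.11111, 0.11111, giving H' = 1.58109 (working shown to 5 dp, full precision carried).
The second survey: N=135, proportions 0.1037, 0.04444, 0.02222, 0.01481, 0.06667, 0.01481, 0.61481, 0.0963, 0.02222, giving H' = 1.37235.
Difference = |1.58109 − 1.37235| = 0.20874, i.e. 0.209 to 3 decimal places.

0.209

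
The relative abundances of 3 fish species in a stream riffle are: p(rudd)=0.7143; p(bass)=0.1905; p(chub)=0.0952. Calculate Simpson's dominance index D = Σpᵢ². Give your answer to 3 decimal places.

0.556

D = 0.7143² + 0.1905² + 0.0952² = 0.51022 + 0.03629 + 0.00906 = 0.55558 (working shown to 5 dp, full precision carried).
To 3 decimal places, D = 0.556.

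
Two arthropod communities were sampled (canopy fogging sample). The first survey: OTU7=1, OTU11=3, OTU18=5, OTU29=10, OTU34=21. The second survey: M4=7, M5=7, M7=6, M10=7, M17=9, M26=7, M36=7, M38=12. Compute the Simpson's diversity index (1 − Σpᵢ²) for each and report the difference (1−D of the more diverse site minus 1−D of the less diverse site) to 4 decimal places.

0.2284

The first survey: N=40, proportions 0.025, 0.075, 0.125, 0.25, 0.525, giving 1−D = 0.640000 (working shown to 6 dp, full precision carried).
The second survey: N=62, proportions 0.112903, 0.112903, 0.096774, 0.112903, 0.145161, 0.112903, 0.112903, 0.193548, giving 1−D = 0.868366.
Difference = |0.640000 − 0.868366| = 0.228366, i.e. 0.2284 to 4 decimal places.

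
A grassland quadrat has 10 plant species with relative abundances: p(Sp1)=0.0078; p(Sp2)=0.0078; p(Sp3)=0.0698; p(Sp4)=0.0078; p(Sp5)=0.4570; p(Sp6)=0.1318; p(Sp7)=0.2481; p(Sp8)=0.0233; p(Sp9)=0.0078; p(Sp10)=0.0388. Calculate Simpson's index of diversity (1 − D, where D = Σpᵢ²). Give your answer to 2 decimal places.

0.71

D = 0.0078² + 0.0078² + 0.0698² + 0.0078² + 0.457² + 0.1318² + 0.2481² + 0.0233² + 0.0078² + 0.0388² = 0.00006 + 0.00006 + 0.00487 + 0.00006 + 0.20885 + 0.01737 + 0.06155 + 0.00054 + 0.00006 + 0.00151 = 0.29494 (working shown to 5 dp, full precision carried).
So 1 − D = 0.70506, i.e. 0.71 to 2 decimal places.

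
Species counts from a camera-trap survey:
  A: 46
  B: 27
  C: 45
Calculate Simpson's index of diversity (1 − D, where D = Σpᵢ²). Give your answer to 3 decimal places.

Total N = 46+27+45 = 118, so the proportions are 0.38983, 0.22881, 0.38136 (working shown to 5 dp, full precision carried).
D = 0.38983² + 0.22881² + 0.38136² = 0.15197 + 0.05236 + 0.14543 = 0.34976.
So 1 − D = 0.65024, i.e. 0.650 to 3 decimal places.

0.650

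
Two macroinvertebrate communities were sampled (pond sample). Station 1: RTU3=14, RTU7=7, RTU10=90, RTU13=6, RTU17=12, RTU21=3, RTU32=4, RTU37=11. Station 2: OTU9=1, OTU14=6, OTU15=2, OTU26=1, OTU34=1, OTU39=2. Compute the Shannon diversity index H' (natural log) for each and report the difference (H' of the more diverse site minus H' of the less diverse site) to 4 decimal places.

0.1488

Station 1: N=147, proportions 0.095238, 0.047619, 0.612245, 0.040816, 0.081633, 0.020408, 0.027211, 0.07483, giving H' = 1.375886 (working shown to 6 dp, full precision carried).
Station 2: N=13, proportions 0.076923, 0.461538, 0.153846, 0.076923, 0.076923, 0.153846, giving H' = 1.524707.
Difference = |1.375886 − 1.524707| = 0.148821, i.e. 0.1488 to 4 decimal places.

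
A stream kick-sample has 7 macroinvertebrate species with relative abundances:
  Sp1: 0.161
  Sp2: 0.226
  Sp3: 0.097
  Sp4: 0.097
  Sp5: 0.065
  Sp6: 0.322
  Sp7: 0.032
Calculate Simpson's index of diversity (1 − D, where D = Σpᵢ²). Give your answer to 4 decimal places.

0.7953

D = 0.161² + 0.226² + 0.097² + 0.097² + 0.065² + 0.322² + 0.032² = 0.025921 + 0.051076 + 0.009409 + 0.009409 + 0.004225 + 0.103684 + 0.001024 = 0.204748 (working shown to 6 dp, full precision carried).
So 1 − D = 0.795252, i.e. 0.7953 to 4 decimal places.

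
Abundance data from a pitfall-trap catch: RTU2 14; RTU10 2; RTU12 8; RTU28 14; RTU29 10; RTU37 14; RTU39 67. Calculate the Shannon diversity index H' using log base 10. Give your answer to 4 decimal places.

Total N = 14+2+8+14+10+14+67 = 129, so the proportions are 0.108527, 0.015504, 0.062016, 0.108527, 0.077519, 0.108527, 0.51938 (working shown to 6 dp, full precision carried).
Each pᵢ log₁₀ pᵢ term: 0.108527×(-0.964462)=-0.104670, 0.015504×(-1.809560)=-0.028055, 0.062016×(-1.207500)=-0.074884, 0.108527×(-0.964462)=-0.104670, 0.077519×(-1.110590)=-0.086092, 0.108527×(-0.964462)=-0.104670, 0.51938×(-0.284515)=-0.147771.
Sum = -0.650813, so H' = 0.6508.

0.6508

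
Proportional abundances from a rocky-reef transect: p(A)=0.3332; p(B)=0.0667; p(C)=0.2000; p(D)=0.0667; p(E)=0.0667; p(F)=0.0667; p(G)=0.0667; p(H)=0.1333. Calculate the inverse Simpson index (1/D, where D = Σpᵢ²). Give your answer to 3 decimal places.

D = 0.3332² + 0.0667² + 0.2² + 0.0667² + 0.0667² + 0.0667² + 0.0667² + 0.1333² = 0.1110222 + 0.0044489 + 0.0400000 + 0.0044489 + 0.0044489 + 0.0044489 + 0.0044489 + 0.0177689 = 0.1910356 (working shown to 7 dp, full precision carried).
So 1/D = 5.23463, i.e. 5.235 to 3 decimal places.

5.235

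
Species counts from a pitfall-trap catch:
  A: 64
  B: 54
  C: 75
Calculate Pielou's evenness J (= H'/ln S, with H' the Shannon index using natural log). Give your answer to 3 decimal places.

Total N = 64+54+75 = 193, so the proportions are 0.33161, 0.27979, 0.3886 (working shown to 5 dp, full precision carried).
H' = −Σ pᵢ ln pᵢ = −((-0.36603) + (-0.35637) + (-0.36731)) = 1.08971.
With S = 3 species, ln S = 1.09861, so J = 1.08971/1.09861 = 0.99190, i.e. 0.992 to 3 decimal places.

0.992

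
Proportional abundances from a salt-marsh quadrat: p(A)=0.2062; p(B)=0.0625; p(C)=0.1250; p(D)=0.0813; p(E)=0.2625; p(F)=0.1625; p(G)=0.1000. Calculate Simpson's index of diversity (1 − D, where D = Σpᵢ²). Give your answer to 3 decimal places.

0.826

D = 0.2062² + 0.0625² + 0.125² + 0.0813² + 0.2625² + 0.1625² + 0.1² = 0.04252 + 0.00391 + 0.01562 + 0.00661 + 0.06891 + 0.02641 + 0.01000 = 0.17397 (working shown to 5 dp, full precision carried).
So 1 − D = 0.82603, i.e. 0.826 to 3 decimal places.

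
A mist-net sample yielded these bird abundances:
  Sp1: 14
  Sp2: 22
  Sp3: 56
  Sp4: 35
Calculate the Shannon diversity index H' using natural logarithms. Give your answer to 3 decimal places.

Total N = 14+22+56+35 = 127, so the proportions are 0.11024, 0.17323, 0.44094, 0.27559 (working shown to 5 dp, full precision carried).
Each pᵢ ln pᵢ term: 0.11024×(-2.20513)=-0.24309, 0.17323×(-1.75314)=-0.30369, 0.44094×(-0.81884)=-0.36106, 0.27559×(-1.28884)=-0.35519.
Sum = -1.26303, so H' = 1.263.

1.263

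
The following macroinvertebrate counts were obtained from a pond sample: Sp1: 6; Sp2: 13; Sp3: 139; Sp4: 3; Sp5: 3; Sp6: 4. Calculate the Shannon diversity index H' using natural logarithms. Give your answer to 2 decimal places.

0.71

Total N = 6+13+139+3+3+4 = 168, so the proportions are 0.0357, 0.0774, 0.8274, 0.0179, 0.0179, 0.0238 (working shown to 4 dp, full precision carried).
Each pᵢ ln pᵢ term: 0.0357×(-3.3322)=-0.1190, 0.0774×(-2.5590)=-0.1980, 0.8274×(-0.1895)=-0.1568, 0.0179×(-4.0254)=-0.0719, 0.0179×(-4.0254)=-0.0719, 0.0238×(-3.7377)=-0.0890.
Sum = -0.7066, so H' = 0.71.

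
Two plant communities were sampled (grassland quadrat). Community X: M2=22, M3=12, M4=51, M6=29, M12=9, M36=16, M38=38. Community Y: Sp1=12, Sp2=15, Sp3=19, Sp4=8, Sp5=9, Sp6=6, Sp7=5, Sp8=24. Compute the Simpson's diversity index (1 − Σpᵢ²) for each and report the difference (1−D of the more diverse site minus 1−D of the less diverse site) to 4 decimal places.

0.0293

Community X: N=177, proportions 0.1242938, 0.0677966, 0.2881356, 0.1638418, 0.0508475, 0.0903955, 0.2146893, giving 1−D = 0.8132401 (working shown to 7 dp, full precision carried).
Community Y: N=98, proportions 0.122449, 0.1530612, 0.1938776, 0.0816327, 0.0918367, 0.0612245, 0.0510204, 0.244898, giving 1−D = 0.8425656.
Difference = |0.8132401 − 0.8425656| = 0.0293255, i.e. 0.0293 to 4 decimal places.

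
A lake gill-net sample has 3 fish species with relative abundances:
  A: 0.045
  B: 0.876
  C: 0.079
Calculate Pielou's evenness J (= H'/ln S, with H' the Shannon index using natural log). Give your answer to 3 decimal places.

0.415

H' = −Σ pᵢ ln pᵢ = −((-0.13955) + (-0.11597) + (-0.20053)) = 0.45605 (working shown to 5 dp, full precision carried).
With S = 3 species, ln S = 1.09861, so J = 0.45605/1.09861 = 0.41511, i.e. 0.415 to 3 decimal places.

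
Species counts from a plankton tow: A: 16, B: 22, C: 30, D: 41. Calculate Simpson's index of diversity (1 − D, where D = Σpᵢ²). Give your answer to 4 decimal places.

Total N = 16+22+30+41 = 109, so the proportions are 0.146789, 0.201835, 0.275229, 0.376147 (working shown to 6 dp, full precision carried).
D = 0.146789² + 0.201835² + 0.275229² + 0.376147² = 0.021547 + 0.040737 + 0.075751 + 0.141486 = 0.279522.
So 1 − D = 0.720478, i.e. 0.7205 to 4 decimal places.

0.7205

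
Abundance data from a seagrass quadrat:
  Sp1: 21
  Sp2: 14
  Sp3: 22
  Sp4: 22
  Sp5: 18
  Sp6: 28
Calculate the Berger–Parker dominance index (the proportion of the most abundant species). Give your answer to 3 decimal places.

0.224

Total N = 21+14+22+22+18+28 = 125, so the proportions are 0.168, 0.112, 0.176, 0.176, 0.144, 0.224 (working shown to 5 dp, full precision carried).
The largest proportion is 0.224, i.e. d = 0.224 to 3 decimal places.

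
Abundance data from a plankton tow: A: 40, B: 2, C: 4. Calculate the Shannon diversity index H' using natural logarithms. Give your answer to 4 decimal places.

0.4702

Total N = 40+2+4 = 46, so the proportions are 0.869565, 0.043478, 0.086957 (working shown to 6 dp, full precision carried).
Each pᵢ ln pᵢ term: 0.869565×(-0.139762)=-0.121532, 0.043478×(-3.135494)=-0.136326, 0.086957×(-2.442347)=-0.212378.
Sum = -0.470236, so H' = 0.4702.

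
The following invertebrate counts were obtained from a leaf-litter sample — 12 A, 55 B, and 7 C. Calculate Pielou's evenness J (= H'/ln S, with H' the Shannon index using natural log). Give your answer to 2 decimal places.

Total N = 12+55+7 = 74, so the proportions are 0.1622, 0.7432, 0.0946 (working shown to 4 dp, full precision carried).
H' = −Σ pᵢ ln pᵢ = −((-0.2950) + (-0.2205) + (-0.2231)) = 0.7386.
With S = 3 species, ln S = 1.0986, so J = 0.7386/1.0986 = 0.6723, i.e. 0.67 to 2 decimal places.

0.67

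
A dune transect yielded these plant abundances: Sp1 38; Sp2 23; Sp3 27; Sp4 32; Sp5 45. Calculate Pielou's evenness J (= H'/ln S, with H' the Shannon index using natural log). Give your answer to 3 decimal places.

Total N = 38+23+27+32+45 = 165, so the proportions are 0.2303, 0.13939, 0.16364, 0.19394, 0.27273 (working shown to 5 dp, full precision carried).
H' = −Σ pᵢ ln pᵢ = −((-0.33817) + (-0.27467) + (-0.29620) + (-0.31810) + (-0.35435)) = 1.58149.
With S = 5 species, ln S = 1.60944, so J = 1.58149/1.60944 = 0.98263, i.e. 0.983 to 3 decimal places.

0.983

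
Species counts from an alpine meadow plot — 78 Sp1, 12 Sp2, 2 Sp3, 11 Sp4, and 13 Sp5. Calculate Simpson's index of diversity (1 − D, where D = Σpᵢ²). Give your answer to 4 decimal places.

Total N = 78+12+2+11+13 = 116, so the proportions are 0.672414, 0.103448, 0.017241, 0.094828, 0.112069 (working shown to 6 dp, full precision carried).
D = 0.672414² + 0.103448² + 0.017241² + 0.094828² + 0.112069² = 0.452140 + 0.010702 + 0.000297 + 0.008992 + 0.012559 = 0.484691.
So 1 − D = 0.515309, i.e. 0.5153 to 4 decimal places.

0.5153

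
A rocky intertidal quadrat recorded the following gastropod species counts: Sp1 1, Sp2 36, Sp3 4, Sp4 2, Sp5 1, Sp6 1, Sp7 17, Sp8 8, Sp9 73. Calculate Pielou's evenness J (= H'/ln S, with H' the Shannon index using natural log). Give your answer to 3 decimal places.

0.623

Total N = 1+36+4+2+1+1+17+8+73 = 143, so the proportions are 0.00699, 0.25175, 0.02797, 0.01399, 0.00699, 0.00699, 0.11888, 0.05594, 0.51049 (working shown to 5 dp, full precision carried).
H' = −Σ pᵢ ln pᵢ = −((-0.03471) + (-0.34724) + (-0.10004) + (-0.05972) + (-0.03471) + (-0.03471) + (-0.25317) + (-0.16131) + (-0.34325)) = 1.36885.
With S = 9 species, ln S = 2.19722, so J = 1.36885/2.19722 = 0.62299, i.e. 0.623 to 3 decimal places.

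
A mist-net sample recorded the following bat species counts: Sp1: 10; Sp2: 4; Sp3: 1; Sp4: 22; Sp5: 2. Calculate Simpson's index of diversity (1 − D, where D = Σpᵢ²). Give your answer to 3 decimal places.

Total N = 10+4+1+22+2 = 39, so the proportions are 0.25641, 0.10256, 0.02564, 0.5641, 0.05128 (working shown to 5 dp, full precision carried).
D = 0.25641² + 0.10256² + 0.02564² + 0.5641² + 0.05128² = 0.06575 + 0.01052 + 0.00066 + 0.31821 + 0.00263 = 0.39776.
So 1 − D = 0.60224, i.e. 0.602 to 3 decimal places.

0.602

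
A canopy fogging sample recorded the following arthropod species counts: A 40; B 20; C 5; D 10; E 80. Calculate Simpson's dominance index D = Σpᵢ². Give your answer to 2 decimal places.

0.35

Total N = 40+20+5+10+80 = 155, so the proportions are 0.2581, 0.129, 0.0323, 0.0645, 0.5161 (working shown to 4 dp, full precision carried).
D = 0.2581² + 0.129² + 0.0323² + 0.0645² + 0.5161² = 0.0666 + 0.0166 + 0.0010 + 0.0042 + 0.2664 = 0.3548.
To 2 decimal places, D = 0.35.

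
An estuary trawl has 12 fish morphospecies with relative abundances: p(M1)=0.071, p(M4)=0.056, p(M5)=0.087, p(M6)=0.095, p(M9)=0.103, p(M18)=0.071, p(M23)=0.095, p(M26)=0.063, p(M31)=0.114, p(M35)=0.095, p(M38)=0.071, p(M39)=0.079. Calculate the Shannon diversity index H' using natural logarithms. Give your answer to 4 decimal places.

Each pᵢ ln pᵢ term (working shown to 6 dp, full precision carried): 0.071×(-2.645075)=-0.187800, 0.056×(-2.882404)=-0.161415, 0.087×(-2.441847)=-0.212441, 0.095×(-2.353878)=-0.223618, 0.103×(-2.273026)=-0.234122, 0.071×(-2.645075)=-0.187800, 0.095×(-2.353878)=-0.223618, 0.063×(-2.764621)=-0.174171, 0.114×(-2.171557)=-0.247557, 0.095×(-2.353878)=-0.223618, 0.071×(-2.645075)=-0.187800, 0.079×(-2.538307)=-0.200526.
Sum = -2.464488, so H' = 2.4645.

2.4645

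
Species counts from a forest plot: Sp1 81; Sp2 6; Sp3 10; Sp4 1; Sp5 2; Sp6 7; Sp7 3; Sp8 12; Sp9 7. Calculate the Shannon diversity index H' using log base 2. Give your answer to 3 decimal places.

1.962

Total N = 81+6+10+1+2+7+3+12+7 = 129, so the proportions are 0.62791, 0.04651, 0.07752, 0.00775, 0.0155, 0.05426, 0.02326, 0.09302, 0.05426 (working shown to 5 dp, full precision carried).
Each pᵢ log₂ pᵢ term: 0.62791×(-0.67138)=-0.42156, 0.04651×(-4.42626)=-0.20587, 0.07752×(-3.68930)=-0.28599, 0.00775×(-7.01123)=-0.05435, 0.0155×(-6.01123)=-0.09320, 0.05426×(-4.20387)=-0.22812, 0.02326×(-5.42626)=-0.12619, 0.09302×(-3.42626)=-0.31872, 0.05426×(-4.20387)=-0.22812.
Sum = -1.96212, so H' = 1.962.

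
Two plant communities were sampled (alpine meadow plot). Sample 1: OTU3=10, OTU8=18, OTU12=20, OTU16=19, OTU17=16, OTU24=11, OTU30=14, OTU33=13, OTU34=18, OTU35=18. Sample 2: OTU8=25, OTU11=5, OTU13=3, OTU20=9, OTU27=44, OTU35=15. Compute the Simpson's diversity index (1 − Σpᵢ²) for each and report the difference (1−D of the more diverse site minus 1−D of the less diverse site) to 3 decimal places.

Sample 1: N=157, proportions 0.063694, 0.11465, 0.127389, 0.121019, 0.101911, 0.070064, 0.089172, 0.082803, 0.11465, 0.11465, giving 1−D = 0.895533 (working shown to 6 dp, full precision carried).
Sample 2: N=101, proportions 0.247525, 0.049505, 0.029703, 0.089109, 0.435644, 0.148515, giving 1−D = 0.715616.
Difference = |0.895533 − 0.715616| = 0.179917, i.e. 0.180 to 3 decimal places.

0.180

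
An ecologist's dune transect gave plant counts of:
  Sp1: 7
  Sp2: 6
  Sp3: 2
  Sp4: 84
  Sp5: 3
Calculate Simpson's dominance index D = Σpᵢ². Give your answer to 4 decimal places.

Total N = 7+6+2+84+3 = 102, so the proportions are 0.068627, 0.058824, 0.019608, 0.823529, 0.029412 (working shown to 6 dp, full precision carried).
D = 0.068627² + 0.058824² + 0.019608² + 0.823529² + 0.029412² = 0.004710 + 0.003460 + 0.000384 + 0.678201 + 0.000865 = 0.687620.
To 4 decimal places, D = 0.6876.

0.6876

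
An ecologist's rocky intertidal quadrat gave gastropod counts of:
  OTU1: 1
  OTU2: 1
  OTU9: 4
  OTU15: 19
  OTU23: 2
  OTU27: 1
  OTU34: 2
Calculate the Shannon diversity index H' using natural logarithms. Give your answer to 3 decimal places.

1.259

Total N = 1+1+4+19+2+1+2 = 30, so the proportions are 0.03333, 0.03333, 0.13333, 0.63333, 0.06667, 0.03333, 0.06667 (working shown to 5 dp, full precision carried).
Each pᵢ ln pᵢ term: 0.03333×(-3.40120)=-0.11337, 0.03333×(-3.40120)=-0.11337, 0.13333×(-2.01490)=-0.26865, 0.63333×(-0.45676)=-0.28928, 0.06667×(-2.70805)=-0.18054, 0.03333×(-3.40120)=-0.11337, 0.06667×(-2.70805)=-0.18054.
Sum = -1.25913, so H' = 1.259.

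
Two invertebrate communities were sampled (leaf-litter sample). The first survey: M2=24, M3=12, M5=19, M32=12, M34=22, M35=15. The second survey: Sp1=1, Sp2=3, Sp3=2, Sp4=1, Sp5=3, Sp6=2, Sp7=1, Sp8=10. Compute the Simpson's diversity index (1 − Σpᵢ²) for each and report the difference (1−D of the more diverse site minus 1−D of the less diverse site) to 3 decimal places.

0.065

The first survey: N=104, proportions 0.23077, 0.11538, 0.18269, 0.11538, 0.21154, 0.14423, giving 1−D = 0.82119 (working shown to 5 dp, full precision carried).
The second survey: N=23, proportions 0.04348, 0.13043, 0.08696, 0.04348, 0.13043, 0.08696, 0.04348, 0.43478, giving 1−D = 0.75614.
Difference = |0.82119 − 0.75614| = 0.06505, i.e. 0.065 to 3 decimal places.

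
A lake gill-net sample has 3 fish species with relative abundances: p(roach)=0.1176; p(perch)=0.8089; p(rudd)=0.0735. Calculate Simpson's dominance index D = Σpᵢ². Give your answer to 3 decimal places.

0.674

D = 0.1176² + 0.8089² + 0.0735² = 0.01383 + 0.65432 + 0.00540 = 0.67355 (working shown to 5 dp, full precision carried).
To 3 decimal places, D = 0.674.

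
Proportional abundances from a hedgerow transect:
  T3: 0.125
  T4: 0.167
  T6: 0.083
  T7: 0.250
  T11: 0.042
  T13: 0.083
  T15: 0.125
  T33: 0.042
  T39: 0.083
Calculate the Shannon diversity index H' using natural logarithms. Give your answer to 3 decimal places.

Each pᵢ ln pᵢ term (working shown to 5 dp, full precision carried): 0.125×(-2.07944)=-0.25993, 0.167×(-1.78976)=-0.29889, 0.083×(-2.48891)=-0.20658, 0.25×(-1.38629)=-0.34657, 0.042×(-3.17009)=-0.13314, 0.083×(-2.48891)=-0.20658, 0.125×(-2.07944)=-0.25993, 0.042×(-3.17009)=-0.13314, 0.083×(-2.48891)=-0.20658.
Sum = -2.05135, so H' = 2.051.

2.051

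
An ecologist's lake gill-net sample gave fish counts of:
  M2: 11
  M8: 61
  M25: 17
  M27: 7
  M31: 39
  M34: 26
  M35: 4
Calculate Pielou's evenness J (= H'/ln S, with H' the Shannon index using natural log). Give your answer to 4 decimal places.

Total N = 11+61+17+7+39+26+4 = 165, so the proportions are 0.066667, 0.369697, 0.10303, 0.042424, 0.236364, 0.157576, 0.024242 (working shown to 6 dp, full precision carried).
H' = −Σ pᵢ ln pᵢ = −((-0.180537) + (-0.367875) + (-0.234160) + (-0.134062) + (-0.340927) + (-0.291176) + (-0.090173)) = 1.638911.
With S = 7 species, ln S = 1.945910, so J = 1.638911/1.945910 = 0.842233, i.e. 0.8422 to 4 decimal places.

0.8422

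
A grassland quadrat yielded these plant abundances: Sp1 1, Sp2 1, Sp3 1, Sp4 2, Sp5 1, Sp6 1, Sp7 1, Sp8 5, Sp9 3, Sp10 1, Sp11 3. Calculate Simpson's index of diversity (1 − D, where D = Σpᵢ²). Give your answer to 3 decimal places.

0.865

Total N = 1+1+1+2+1+1+1+5+3+1+3 = 20, so the proportions are 0.05, 0.05, 0.05, 0.1, 0.05, 0.05, 0.05, 0.25, 0.15, 0.05, 0.15 (working shown to 5 dp, full precision carried).
D = 0.05² + 0.05² + 0.05² + 0.1² + 0.05² + 0.05² + 0.05² + 0.25² + 0.15² + 0.05² + 0.15² = 0.00250 + 0.00250 + 0.00250 + 0.01000 + 0.00250 + 0.00250 + 0.00250 + 0.06250 + 0.02250 + 0.00250 + 0.02250 = 0.13500.
So 1 − D = 0.86500, i.e. 0.865 to 3 decimal places.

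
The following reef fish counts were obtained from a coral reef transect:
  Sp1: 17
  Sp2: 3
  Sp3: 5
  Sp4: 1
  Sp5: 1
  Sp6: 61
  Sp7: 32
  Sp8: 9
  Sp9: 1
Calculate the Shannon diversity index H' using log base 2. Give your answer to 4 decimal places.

Total N = 17+3+5+1+1+61+32+9+1 = 130, so the proportions are 0.130769, 0.023077, 0.038462, 0.007692, 0.007692, 0.469231, 0.246154, 0.069231, 0.007692 (working shown to 6 dp, full precision carried).
Each pᵢ log₂ pᵢ term: 0.130769×(-2.934905)=-0.383795, 0.023077×(-5.437405)=-0.125479, 0.038462×(-4.700440)=-0.180786, 0.007692×(-7.022368)=-0.054018, 0.007692×(-7.022368)=-0.054018, 0.469231×(-1.091630)=-0.512227, 0.246154×(-2.022368)=-0.497814, 0.069231×(-3.852443)=-0.266708, 0.007692×(-7.022368)=-0.054018.
Sum = -2.128862, so H' = 2.1289.

2.1289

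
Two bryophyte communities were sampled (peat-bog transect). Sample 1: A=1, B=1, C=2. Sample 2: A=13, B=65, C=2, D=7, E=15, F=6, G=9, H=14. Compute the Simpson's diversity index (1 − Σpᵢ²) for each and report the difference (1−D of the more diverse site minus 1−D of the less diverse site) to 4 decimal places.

0.0845

Sample 1: N=4, proportions 0.25, 0.25, 0.5, giving 1−D = 0.625000 (working shown to 6 dp, full precision carried).
Sample 2: N=131, proportions 0.099237, 0.496183, 0.015267, 0.053435, 0.114504, 0.045802, 0.068702, 0.10687, giving 1−D = 0.709516.
Difference = |0.625000 − 0.709516| = 0.084516, i.e. 0.0845 to 4 decimal places.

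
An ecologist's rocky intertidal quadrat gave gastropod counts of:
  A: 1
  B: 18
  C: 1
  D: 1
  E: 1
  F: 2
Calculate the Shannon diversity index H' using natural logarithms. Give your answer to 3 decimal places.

0.953

Total N = 1+18+1+1+1+2 = 24, so the proportions are 0.04167, 0.75, 0.04167, 0.04167, 0.04167, 0.08333 (working shown to 5 dp, full precision carried).
Each pᵢ ln pᵢ term: 0.04167×(-3.17805)=-0.13242, 0.75×(-0.28768)=-0.21576, 0.04167×(-3.17805)=-0.13242, 0.04167×(-3.17805)=-0.13242, 0.04167×(-3.17805)=-0.13242, 0.08333×(-2.48491)=-0.20708.
Sum = -0.95251, so H' = 0.953.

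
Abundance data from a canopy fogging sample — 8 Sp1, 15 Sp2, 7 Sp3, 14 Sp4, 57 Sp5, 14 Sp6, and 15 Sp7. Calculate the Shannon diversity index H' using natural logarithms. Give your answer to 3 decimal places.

Total N = 8+15+7+14+57+14+15 = 130, so the proportions are 0.06154, 0.11538, 0.05385, 0.10769, 0.43846, 0.10769, 0.11538 (working shown to 5 dp, full precision carried).
Each pᵢ ln pᵢ term: 0.06154×(-2.78809)=-0.17157, 0.11538×(-2.15948)=-0.24917, 0.05385×(-2.92162)=-0.15732, 0.10769×(-2.22848)=-0.23999, 0.43846×(-0.82448)=-0.36150, 0.10769×(-2.22848)=-0.23999, 0.11538×(-2.15948)=-0.24917.
Sum = -1.66872, so H' = 1.669.

1.669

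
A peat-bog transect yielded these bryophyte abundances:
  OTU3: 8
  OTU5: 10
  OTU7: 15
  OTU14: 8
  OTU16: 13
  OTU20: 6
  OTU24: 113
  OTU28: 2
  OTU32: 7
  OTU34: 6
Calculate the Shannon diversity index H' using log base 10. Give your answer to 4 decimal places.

0.6549

Total N = 8+10+15+8+13+6+113+2+7+6 = 188, so the proportions are 0.042553, 0.053191, 0.079787, 0.042553, 0.069149, 0.031915, 0.601064, 0.010638, 0.037234, 0.031915 (working shown to 6 dp, full precision carried).
Each pᵢ log₁₀ pᵢ term: 0.042553×(-1.371068)=-0.058343, 0.053191×(-1.274158)=-0.067774, 0.079787×(-1.098067)=-0.087612, 0.042553×(-1.371068)=-0.058343, 0.069149×(-1.160214)=-0.080228, 0.031915×(-1.496007)=-0.047745, 0.601064×(-0.221079)=-0.132883, 0.010638×(-1.973128)=-0.020991, 0.037234×(-1.429060)=-0.053210, 0.031915×(-1.496007)=-0.047745.
Sum = -0.654873, so H' = 0.6549.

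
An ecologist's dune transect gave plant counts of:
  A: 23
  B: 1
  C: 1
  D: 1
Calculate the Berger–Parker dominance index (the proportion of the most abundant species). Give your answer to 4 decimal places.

0.8846

Total N = 23+1+1+1 = 26, so the proportions are 0.884615, 0.038462, 0.038462, 0.038462 (working shown to 6 dp, full precision carried).
The largest proportion is 0.884615, i.e. d = 0.8846 to 4 decimal places.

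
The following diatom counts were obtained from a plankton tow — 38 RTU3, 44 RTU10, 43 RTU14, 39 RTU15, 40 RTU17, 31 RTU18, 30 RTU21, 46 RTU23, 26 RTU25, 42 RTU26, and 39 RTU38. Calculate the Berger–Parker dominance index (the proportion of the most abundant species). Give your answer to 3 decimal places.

0.110

Total N = 38+44+43+39+40+31+30+46+26+42+39 = 418, so the proportions are 0.09091, 0.10526, 0.10287, 0.0933, 0.09569, 0.07416, 0.07177, 0.11005, 0.0622, 0.10048, 0.0933 (working shown to 5 dp, full precision carried).
The largest proportion is 0.11005, i.e. d = 0.110 to 3 decimal places.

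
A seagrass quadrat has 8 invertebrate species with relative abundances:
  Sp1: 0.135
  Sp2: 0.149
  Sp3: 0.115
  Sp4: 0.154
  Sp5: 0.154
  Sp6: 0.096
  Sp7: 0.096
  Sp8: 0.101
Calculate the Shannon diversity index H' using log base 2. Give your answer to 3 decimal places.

Each pᵢ log₂ pᵢ term (working shown to 5 dp, full precision carried): 0.135×(-2.88897)=-0.39001, 0.149×(-2.74662)=-0.40925, 0.115×(-3.12029)=-0.35883, 0.154×(-2.69900)=-0.41565, 0.154×(-2.69900)=-0.41565, 0.096×(-3.38082)=-0.32456, 0.096×(-3.38082)=-0.32456, 0.101×(-3.30757)=-0.33406.
Sum = -2.97256, so H' = 2.973.

2.973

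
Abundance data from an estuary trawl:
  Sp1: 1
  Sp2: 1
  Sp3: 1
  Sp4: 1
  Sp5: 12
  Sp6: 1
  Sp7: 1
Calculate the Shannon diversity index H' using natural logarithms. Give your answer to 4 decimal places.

Total N = 1+1+1+1+12+1+1 = 18, so the proportions are 0.055556, 0.055556, 0.055556, 0.055556, 0.666667, 0.055556, 0.055556 (working shown to 6 dp, full precision carried).
Each pᵢ ln pᵢ term: 0.055556×(-2.890372)=-0.160576, 0.055556×(-2.890372)=-0.160576, 0.055556×(-2.890372)=-0.160576, 0.055556×(-2.890372)=-0.160576, 0.666667×(-0.405465)=-0.270310, 0.055556×(-2.890372)=-0.160576, 0.055556×(-2.890372)=-0.160576.
Sum = -1.233767, so H' = 1.2338.

1.2338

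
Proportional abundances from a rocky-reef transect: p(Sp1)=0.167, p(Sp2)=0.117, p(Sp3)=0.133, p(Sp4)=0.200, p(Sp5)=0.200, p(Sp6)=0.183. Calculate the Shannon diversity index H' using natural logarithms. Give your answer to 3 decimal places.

1.773

Each pᵢ ln pᵢ term (working shown to 5 dp, full precision carried): 0.167×(-1.78976)=-0.29889, 0.117×(-2.14558)=-0.25103, 0.133×(-2.01741)=-0.26832, 0.2×(-1.60944)=-0.32189, 0.2×(-1.60944)=-0.32189, 0.183×(-1.69827)=-0.31078.
Sum = -1.77280, so H' = 1.773.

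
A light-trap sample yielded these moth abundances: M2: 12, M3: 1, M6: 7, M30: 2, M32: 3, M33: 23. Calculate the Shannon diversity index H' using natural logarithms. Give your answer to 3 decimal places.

1.366

Total N = 12+1+7+2+3+23 = 48, so the proportions are 0.25, 0.02083, 0.14583, 0.04167, 0.0625, 0.47917 (working shown to 5 dp, full precision carried).
Each pᵢ ln pᵢ term: 0.25×(-1.38629)=-0.34657, 0.02083×(-3.87120)=-0.08065, 0.14583×(-1.92529)=-0.28077, 0.04167×(-3.17805)=-0.13242, 0.0625×(-2.77259)=-0.17329, 0.47917×(-0.73571)=-0.35253.
Sum = -1.36623, so H' = 1.366.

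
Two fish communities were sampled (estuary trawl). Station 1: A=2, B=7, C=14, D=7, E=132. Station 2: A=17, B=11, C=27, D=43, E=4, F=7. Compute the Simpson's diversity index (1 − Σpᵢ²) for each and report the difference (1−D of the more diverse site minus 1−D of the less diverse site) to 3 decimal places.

Station 1: N=162, proportions 0.012346, 0.04321, 0.08642, 0.04321, 0.814815, giving 1−D = 0.324722 (working shown to 6 dp, full precision carried).
Station 2: N=109, proportions 0.155963, 0.100917, 0.247706, 0.394495, 0.036697, 0.06422, giving 1−D = 0.743035.
Difference = |0.324722 − 0.743035| = 0.418313, i.e. 0.418 to 3 decimal places.

0.418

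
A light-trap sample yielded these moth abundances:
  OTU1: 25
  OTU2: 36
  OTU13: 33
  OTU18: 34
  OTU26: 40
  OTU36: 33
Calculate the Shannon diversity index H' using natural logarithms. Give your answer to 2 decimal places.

1.78

Total N = 25+36+33+34+40+33 = 201, so the proportions are 0.1244, 0.1791, 0.1642, 0.1692, 0.199, 0.1642 (working shown to 4 dp, full precision carried).
Each pᵢ ln pᵢ term: 0.1244×(-2.0844)=-0.2593, 0.1791×(-1.7198)=-0.3080, 0.1642×(-1.8068)=-0.2966, 0.1692×(-1.7769)=-0.3006, 0.199×(-1.6144)=-0.3213, 0.1642×(-1.8068)=-0.2966.
Sum = -1.7824, so H' = 1.78.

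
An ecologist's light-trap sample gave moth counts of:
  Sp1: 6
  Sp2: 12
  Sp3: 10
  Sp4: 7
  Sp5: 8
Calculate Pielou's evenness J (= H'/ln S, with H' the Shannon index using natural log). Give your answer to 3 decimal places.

Total N = 6+12+10+7+8 = 43, so the proportions are 0.13953, 0.27907, 0.23256, 0.16279, 0.18605 (working shown to 5 dp, full precision carried).
H' = −Σ pᵢ ln pᵢ = −((-0.27481) + (-0.35617) + (-0.33921) + (-0.29551) + (-0.31289)) = 1.57859.
With S = 5 species, ln S = 1.60944, so J = 1.57859/1.60944 = 0.98083, i.e. 0.981 to 3 decimal places.

0.981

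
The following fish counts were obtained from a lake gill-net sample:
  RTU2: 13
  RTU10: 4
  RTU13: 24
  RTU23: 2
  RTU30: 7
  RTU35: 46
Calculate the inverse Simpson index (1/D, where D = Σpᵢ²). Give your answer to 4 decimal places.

Total N = 13+4+24+2+7+46 = 96, so the proportions are 0.1354167, 0.0416667, 0.25, 0.0208333, 0.0729167, 0.4791667 (working shown to 7 dp, full precision carried).
D = 0.1354167² + 0.0416667² + 0.25² + 0.0208333² + 0.0729167² + 0.4791667² = 0.0183377 + 0.0017361 + 0.0625000 + 0.0004340 + 0.0053168 + 0.2296007 = 0.3179253.
So 1/D = 3.145392, i.e. 3.1454 to 4 decimal places.

3.1454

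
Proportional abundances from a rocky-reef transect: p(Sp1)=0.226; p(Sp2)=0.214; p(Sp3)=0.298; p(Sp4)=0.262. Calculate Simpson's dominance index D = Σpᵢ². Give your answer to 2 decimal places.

D = 0.226² + 0.214² + 0.298² + 0.262² = 0.0511 + 0.0458 + 0.0888 + 0.0686 = 0.2543 (working shown to 4 dp, full precision carried).
To 2 decimal places, D = 0.25.

0.25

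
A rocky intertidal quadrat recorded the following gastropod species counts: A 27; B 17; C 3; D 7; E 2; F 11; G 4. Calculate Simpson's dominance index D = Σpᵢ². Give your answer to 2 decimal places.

Total N = 27+17+3+7+2+11+4 = 71, so the proportions are 0.3803, 0.2394, 0.0423, 0.0986, 0.0282, 0.1549, 0.0563 (working shown to 4 dp, full precision carried).
D = 0.3803² + 0.2394² + 0.0423² + 0.0986² + 0.0282² + 0.1549² + 0.0563² = 0.1446 + 0.0573 + 0.0018 + 0.0097 + 0.0008 + 0.0240 + 0.0032 = 0.2414.
To 2 decimal places, D = 0.24.

0.24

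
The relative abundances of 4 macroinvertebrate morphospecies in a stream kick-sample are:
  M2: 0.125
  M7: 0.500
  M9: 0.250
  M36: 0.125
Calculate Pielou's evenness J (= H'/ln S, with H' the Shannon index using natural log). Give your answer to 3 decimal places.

H' = −Σ pᵢ ln pᵢ = −((-0.25993) + (-0.34657) + (-0.34657) + (-0.25993)) = 1.21301 (working shown to 5 dp, full precision carried).
With S = 4 species, ln S = 1.38629, so J = 1.21301/1.38629 = 0.87500, i.e. 0.875 to 3 decimal places.

0.875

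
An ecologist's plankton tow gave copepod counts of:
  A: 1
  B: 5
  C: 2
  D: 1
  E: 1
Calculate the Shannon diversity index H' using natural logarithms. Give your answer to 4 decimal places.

1.3592

Total N = 1+5+2+1+1 = 10, so the proportions are 0.1, 0.5, 0.2, 0.1, 0.1 (working shown to 6 dp, full precision carried).
Each pᵢ ln pᵢ term: 0.1×(-2.302585)=-0.230259, 0.5×(-0.693147)=-0.346574, 0.2×(-1.609438)=-0.321888, 0.1×(-2.302585)=-0.230259, 0.1×(-2.302585)=-0.230259.
Sum = -1.359237, so H' = 1.3592.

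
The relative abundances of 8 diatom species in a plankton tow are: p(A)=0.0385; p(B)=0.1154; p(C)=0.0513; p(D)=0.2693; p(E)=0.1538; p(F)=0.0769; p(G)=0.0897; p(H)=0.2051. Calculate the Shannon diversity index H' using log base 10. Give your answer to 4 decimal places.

Each pᵢ log₁₀ pᵢ term (working shown to 6 dp, full precision carried): 0.0385×(-1.414539)=-0.054460, 0.1154×(-0.937794)=-0.108221, 0.0513×(-1.289883)=-0.066171, 0.2693×(-0.569764)=-0.153437, 0.1538×(-0.813044)=-0.125046, 0.0769×(-1.114074)=-0.085672, 0.0897×(-1.047208)=-0.093935, 0.2051×(-0.688034)=-0.141116.
Sum = -0.828058, so H' = 0.8281.

0.8281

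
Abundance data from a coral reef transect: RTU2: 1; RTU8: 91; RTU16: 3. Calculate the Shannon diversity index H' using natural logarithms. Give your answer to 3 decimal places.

Total N = 1+91+3 = 95, so the proportions are 0.01053, 0.95789, 0.03158 (working shown to 5 dp, full precision carried).
Each pᵢ ln pᵢ term: 0.01053×(-4.55388)=-0.04794, 0.95789×(-0.04302)=-0.04121, 0.03158×(-3.45526)=-0.10911.
Sum = -0.19826, so H' = 0.198.

0.198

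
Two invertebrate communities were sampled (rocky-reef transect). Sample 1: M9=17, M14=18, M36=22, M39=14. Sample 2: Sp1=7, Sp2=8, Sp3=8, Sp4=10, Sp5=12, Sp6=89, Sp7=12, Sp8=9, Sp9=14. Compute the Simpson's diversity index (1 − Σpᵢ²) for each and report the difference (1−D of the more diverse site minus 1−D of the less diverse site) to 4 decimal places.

Sample 1: N=71, proportions 0.239437, 0.253521, 0.309859, 0.197183, giving 1−D = 0.743503 (working shown to 6 dp, full precision carried).
Sample 2: N=169, proportions 0.04142, 0.047337, 0.047337, 0.059172, 0.071006, 0.526627, 0.071006, 0.053254, 0.08284, giving 1−D = 0.693183.
Difference = |0.743503 − 0.693183| = 0.050320, i.e. 0.0503 to 4 decimal places.

0.0503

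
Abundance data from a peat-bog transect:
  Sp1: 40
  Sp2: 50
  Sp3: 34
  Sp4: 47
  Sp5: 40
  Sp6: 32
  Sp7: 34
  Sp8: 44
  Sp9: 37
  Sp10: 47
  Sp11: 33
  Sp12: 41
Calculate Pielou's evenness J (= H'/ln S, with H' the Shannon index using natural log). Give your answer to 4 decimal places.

Total N = 40+50+34+47+40+32+34+44+37+47+33+41 = 479, so the proportions are 0.083507, 0.104384, 0.070981, 0.098121, 0.083507, 0.066806, 0.070981, 0.091858, 0.077244, 0.098121, 0.068894, 0.085595 (working shown to 6 dp, full precision carried).
H' = −Σ pᵢ ln pᵢ = −((-0.207334) + (-0.235874) + (-0.187769) + (-0.227793) + (-0.207334) + (-0.180774) + (-0.187769) + (-0.219312) + (-0.197806) + (-0.227793) + (-0.184303) + (-0.210403)) = 2.474266.
With S = 12 species, ln S = 2.484907, so J = 2.474266/2.484907 = 0.995718, i.e. 0.9957 to 4 decimal places.

0.9957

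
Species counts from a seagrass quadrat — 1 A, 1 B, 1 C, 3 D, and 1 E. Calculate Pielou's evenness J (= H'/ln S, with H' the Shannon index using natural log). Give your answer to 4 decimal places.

Total N = 1+1+1+3+1 = 7, so the proportions are 0.142857, 0.142857, 0.142857, 0.428571, 0.142857 (working shown to 6 dp, full precision carried).
H' = −Σ pᵢ ln pᵢ = −((-0.277987) + (-0.277987) + (-0.277987) + (-0.363128) + (-0.277987)) = 1.475076.
With S = 5 species, ln S = 1.609438, so J = 1.475076/1.609438 = 0.916516, i.e. 0.9165 to 4 decimal places.

0.9165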